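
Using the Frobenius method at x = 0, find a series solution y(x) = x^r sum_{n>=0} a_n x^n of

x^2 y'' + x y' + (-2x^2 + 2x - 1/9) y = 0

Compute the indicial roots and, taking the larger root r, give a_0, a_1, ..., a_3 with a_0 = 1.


Write in Frobenius form y'' + (p(x)/x) y' + (q(x)/x^2) y = 0:
  p(x) = 1,  q(x) = -2x^2 + 2x - 1/9.
Indicial equation: r(r-1) + (1) r + (-1/9) = 0 -> roots r_1 = 1/3, r_2 = -1/3.
Take r = r_1 = 1/3. Let y(x) = x^r sum_{n>=0} a_n x^n with a_0 = 1.
Substitute y = x^r sum a_n x^n and match x^{r+n}. The recurrence is
  D(n) a_n + 2 a_{n-1} - 2 a_{n-2} = 0,  where D(n) = (r+n)(r+n-1) + (1)(r+n) + (-1/9).
  a_n = [-2 a_{n-1} + 2 a_{n-2}] / D(n).
Since the indicial polynomial factors as (r - r_1)(r - r_2), D(n) = (r_1 + n - r_1)(r_1 + n - r_2) = n(n + 2/3).
Evaluating step by step (a_0 = 1):
  n = 1: D(1) = 1(1 + 2/3) = 5/3; numerator = -2(1) = -2; a_1 = (-2)/(5/3) = -6/5
  n = 2: D(2) = 2(2 + 2/3) = 16/3; numerator = -2(-6/5) + 2(1) = 22/5; a_2 = (22/5)/(16/3) = 33/40
  n = 3: D(3) = 3(3 + 2/3) = 11; numerator = -2(33/40) + 2(-6/5) = -81/20; a_3 = (-81/20)/(11) = -81/220

r = 1/3; a_0 = 1; a_1 = -6/5; a_2 = 33/40; a_3 = -81/220


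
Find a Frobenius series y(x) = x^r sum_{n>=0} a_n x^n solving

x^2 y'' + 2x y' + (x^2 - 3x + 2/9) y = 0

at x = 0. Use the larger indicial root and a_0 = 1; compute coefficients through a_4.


Write in Frobenius form y'' + (p(x)/x) y' + (q(x)/x^2) y = 0:
  p(x) = 2,  q(x) = x^2 - 3x + 2/9.
Indicial equation: r(r-1) + (2) r + (2/9) = 0 -> roots r_1 = -1/3, r_2 = -2/3.
Take r = r_1 = -1/3. Let y(x) = x^r sum_{n>=0} a_n x^n with a_0 = 1.
Substitute y = x^r sum a_n x^n and match x^{r+n}. The recurrence is
  D(n) a_n - 3 a_{n-1} + 1 a_{n-2} = 0,  where D(n) = (r+n)(r+n-1) + (2)(r+n) + (2/9).
  a_n = [3 a_{n-1} - 1 a_{n-2}] / D(n).
Since the indicial polynomial factors as (r - r_1)(r - r_2), D(n) = (r_1 + n - r_1)(r_1 + n - r_2) = n(n + 1/3).
Evaluating step by step (a_0 = 1):
  n = 1: D(1) = 1(1 + 1/3) = 4/3; numerator = 3(1) = 3; a_1 = (3)/(4/3) = 9/4
  n = 2: D(2) = 2(2 + 1/3) = 14/3; numerator = 3(9/4) - 1(1) = 23/4; a_2 = (23/4)/(14/3) = 69/56
  n = 3: D(3) = 3(3 + 1/3) = 10; numerator = 3(69/56) - 1(9/4) = 81/56; a_3 = (81/56)/(10) = 81/560
  n = 4: D(4) = 4(4 + 1/3) = 52/3; numerator = 3(81/560) - 1(69/56) = -447/560; a_4 = (-447/560)/(52/3) = -1341/29120

r = -1/3; a_0 = 1; a_1 = 9/4; a_2 = 69/56; a_3 = 81/560; a_4 = -1341/29120


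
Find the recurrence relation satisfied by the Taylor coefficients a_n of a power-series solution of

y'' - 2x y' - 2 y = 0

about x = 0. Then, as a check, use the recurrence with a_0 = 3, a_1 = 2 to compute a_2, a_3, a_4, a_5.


Substitute y = sum_n a_n x^n.
y''(x) has coefficient (n+2)(n+1) a_{n+2} at x^n;
-2 x y'(x) has coefficient -2 n a_n at x^n (shift);
-2 y(x) has coefficient -2 a_n at x^n.
Matching x^n: (n+2)(n+1) a_{n+2} + (-2n - 2) a_n = 0.
Thus a_{n+2} = (2n + 2) / ((n+1)(n+2)) * a_n.

Check with a_0 = 3, a_1 = 2 (apply the recurrence for n = 0, 1, 2, 3): a_0 = 3, a_1 = 2, a_2 = 3, a_3 = 4/3, a_4 = 3/2, a_5 = 8/15.

a_(n+2) = (2n + 2) / ((n+1)(n+2)) * a_n; check: a_0 = 3, a_1 = 2, a_2 = 3, a_3 = 4/3, a_4 = 3/2, a_5 = 8/15


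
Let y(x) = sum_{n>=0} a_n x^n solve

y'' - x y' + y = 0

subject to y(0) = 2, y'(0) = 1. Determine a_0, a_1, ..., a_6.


Ansatz: y(x) = sum_{n>=0} a_n x^n, so y'(x) = sum_{n>=1} n a_n x^(n-1) and y''(x) = sum_{n>=2} n(n-1) a_n x^(n-2).
Substitute into P(x) y'' + Q(x) y' + R(x) y = 0 with P(x) = 1, Q(x) = -x, R(x) = 1, and match powers of x.
Initial conditions: a_0 = 2, a_1 = 1.
Setting the coefficient of each power of x to zero and solving order by order (substituting the coefficients already found):
  x^0: 2 a_2 + a_0 = 0  ->  2 a_2 = -a_0 = -2  ->  a_2 = -1
  x^1: 6 a_3 = 0  ->  a_3 = 0
  x^2: 12 a_4 - a_2 = 0  ->  12 a_4 = a_2 = -1  ->  a_4 = -1/12
  x^3: 20 a_5 - 2 a_3 = 0  ->  20 a_5 = 2 a_3 = 0  ->  a_5 = 0
  x^4: 30 a_6 - 3 a_4 = 0  ->  30 a_6 = 3 a_4 = -1/4  ->  a_6 = -1/120
Truncated series: y(x) = 2 + x - x^2 - (1/12) x^4 - (1/120) x^6 + O(x^7).

a_0 = 2; a_1 = 1; a_2 = -1; a_3 = 0; a_4 = -1/12; a_5 = 0; a_6 = -1/120


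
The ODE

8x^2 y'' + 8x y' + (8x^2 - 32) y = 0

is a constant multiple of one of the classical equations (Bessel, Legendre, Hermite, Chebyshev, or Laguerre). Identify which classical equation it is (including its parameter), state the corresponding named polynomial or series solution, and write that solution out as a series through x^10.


All three coefficients share the factor 8; dividing through by 8 gives  x^2 y'' + x y' + (x^2 - 4) y = 0.
This matches the Bessel equation x^2 y'' + x y' + (x^2 - nu^2) y = 0 with nu^2 = 4, so nu = 2; the solution bounded at x = 0 is J_2(x).
Frobenius at x = 0: indicial roots ±nu; for r = nu the recurrence k(k + 2nu) c_k = -c_{k-2} gives the standard series J_nu(x) = sum_{k>=0} (-1)^k / (k! (k+nu)!) (x/2)^(2k+nu). Evaluate the first 5 terms:
  k = 0: (-1)^0 / (0! * 2! * 2^2) x^2 = 1/(1*2*4) x^2 = (1/8) x^2
  k = 1: (-1)^1 / (1! * 3! * 2^4) x^4 = -1/(1*6*16) x^4 = (-1/96) x^4
  k = 2: (-1)^2 / (2! * 4! * 2^6) x^6 = 1/(2*24*64) x^6 = (1/3072) x^6
  k = 3: (-1)^3 / (3! * 5! * 2^8) x^8 = -1/(6*120*256) x^8 = (-1/184320) x^8
  k = 4: (-1)^4 / (4! * 6! * 2^10) x^10 = 1/(24*720*1024) x^10 = (1/17694720) x^10
Hence J_2(x) = x^10/17694720 - x^8/184320 + x^6/3072 - x^4/96 + x^2/8 + ....

J_2(x); series = x^10/17694720 - x^8/184320 + x^6/3072 - x^4/96 + x^2/8


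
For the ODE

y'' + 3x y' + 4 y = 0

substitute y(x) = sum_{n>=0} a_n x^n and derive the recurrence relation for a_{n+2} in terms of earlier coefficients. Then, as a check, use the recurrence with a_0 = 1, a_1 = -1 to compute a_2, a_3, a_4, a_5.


Substitute y = sum_n a_n x^n.
y''(x) has coefficient (n+2)(n+1) a_{n+2} at x^n;
3 x y'(x) has coefficient 3 n a_n at x^n (shift);
4 y(x) has coefficient 4 a_n at x^n.
Matching x^n: (n+2)(n+1) a_{n+2} + (3n + 4) a_n = 0.
Thus a_{n+2} = (-3n - 4) / ((n+1)(n+2)) * a_n.

Check with a_0 = 1, a_1 = -1 (apply the recurrence for n = 0, 1, 2, 3): a_0 = 1, a_1 = -1, a_2 = -2, a_3 = 7/6, a_4 = 5/3, a_5 = -91/120.

a_(n+2) = (-3n - 4) / ((n+1)(n+2)) * a_n; check: a_0 = 1, a_1 = -1, a_2 = -2, a_3 = 7/6, a_4 = 5/3, a_5 = -91/120


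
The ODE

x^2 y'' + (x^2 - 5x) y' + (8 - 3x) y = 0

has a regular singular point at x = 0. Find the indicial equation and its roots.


Divide by x^2 to reach normal form y'' + P_1(x) y' + P_2(x) y = 0 with P_1(x) = 1 - 5/x and P_2(x) = -3/x + 8/x^2.
x = 0 is a singular point because the y'-coefficient 1 - 5/x has a pole at x = 0 and the y-coefficient -3/x + 8/x^2 has a pole at x = 0.
It is a regular singular point because x P_1(x) = p(x) = x - 5 and x^2 P_2(x) = q(x) = 8 - 3x are polynomials, hence analytic at x = 0.
p(0) = -5,  q(0) = 8.
Indicial equation: r(r-1) + p(0) r + q(0) = 0, i.e. r^2 + (p(0) - 1) r + q(0) = 0, i.e. r^2 - 6 r + 8 = 0.
Discriminant: (-6)^2 - 4(8) = 4, so r = (6 ± 2)/2.
Solving: r_1 = 4, r_2 = 2.

indicial: r^2 - 6 r + 8 = 0; roots r_1 = 4, r_2 = 2


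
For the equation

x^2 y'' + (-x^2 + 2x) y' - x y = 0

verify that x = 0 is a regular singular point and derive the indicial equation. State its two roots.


Divide by x^2 to reach normal form y'' + P_1(x) y' + P_2(x) y = 0 with P_1(x) = -1 + 2/x and P_2(x) = -1/x.
x = 0 is a singular point because the y'-coefficient -1 + 2/x has a pole at x = 0 and the y-coefficient -1/x has a pole at x = 0.
It is a regular singular point because x P_1(x) = p(x) = 2 - x and x^2 P_2(x) = q(x) = -x are polynomials, hence analytic at x = 0.
p(0) = 2,  q(0) = 0.
Indicial equation: r(r-1) + p(0) r + q(0) = 0, i.e. r^2 + (p(0) - 1) r + q(0) = 0, i.e. r^2 + 1 r = 0.
Discriminant: (1)^2 - 4(0) = 1, so r = (-1 ± 1)/2.
Solving: r_1 = 0, r_2 = -1.

indicial: r^2 + 1 r = 0; roots r_1 = 0, r_2 = -1


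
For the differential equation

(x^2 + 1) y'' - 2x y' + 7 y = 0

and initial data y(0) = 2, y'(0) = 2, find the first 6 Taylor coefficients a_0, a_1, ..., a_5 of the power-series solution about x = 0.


Ansatz: y(x) = sum_{n>=0} a_n x^n, so y'(x) = sum_{n>=1} n a_n x^(n-1) and y''(x) = sum_{n>=2} n(n-1) a_n x^(n-2).
Substitute into P(x) y'' + Q(x) y' + R(x) y = 0 with P(x) = x^2 + 1, Q(x) = -2x, R(x) = 7, and match powers of x.
Initial conditions: a_0 = 2, a_1 = 2.
Setting the coefficient of each power of x to zero and solving order by order (substituting the coefficients already found):
  x^0: 2 a_2 + 7 a_0 = 0  ->  2 a_2 = -7 a_0 = -14  ->  a_2 = -7
  x^1: 6 a_3 + 5 a_1 = 0  ->  6 a_3 = -5 a_1 = -10  ->  a_3 = -5/3
  x^2: 12 a_4 + 5 a_2 = 0  ->  12 a_4 = -5 a_2 = 35  ->  a_4 = 35/12
  x^3: 20 a_5 + 7 a_3 = 0  ->  20 a_5 = -7 a_3 = 35/3  ->  a_5 = 7/12
Truncated series: y(x) = 2 + 2 x - 7 x^2 - (5/3) x^3 + (35/12) x^4 + (7/12) x^5 + O(x^6).

a_0 = 2; a_1 = 2; a_2 = -7; a_3 = -5/3; a_4 = 35/12; a_5 = 7/12


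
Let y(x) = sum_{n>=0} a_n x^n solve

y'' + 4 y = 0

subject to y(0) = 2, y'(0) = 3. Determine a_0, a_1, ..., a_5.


Ansatz: y(x) = sum_{n>=0} a_n x^n, so y'(x) = sum_{n>=1} n a_n x^(n-1) and y''(x) = sum_{n>=2} n(n-1) a_n x^(n-2).
Substitute into P(x) y'' + Q(x) y' + R(x) y = 0 with P(x) = 1, Q(x) = 0, R(x) = 4, and match powers of x.
Initial conditions: a_0 = 2, a_1 = 3.
Setting the coefficient of each power of x to zero and solving order by order (substituting the coefficients already found):
  x^0: 2 a_2 + 4 a_0 = 0  ->  2 a_2 = -4 a_0 = -8  ->  a_2 = -4
  x^1: 6 a_3 + 4 a_1 = 0  ->  6 a_3 = -4 a_1 = -12  ->  a_3 = -2
  x^2: 12 a_4 + 4 a_2 = 0  ->  12 a_4 = -4 a_2 = 16  ->  a_4 = 4/3
  x^3: 20 a_5 + 4 a_3 = 0  ->  20 a_5 = -4 a_3 = 8  ->  a_5 = 2/5
Truncated series: y(x) = 2 + 3 x - 4 x^2 - 2 x^3 + (4/3) x^4 + (2/5) x^5 + O(x^6).

a_0 = 2; a_1 = 3; a_2 = -4; a_3 = -2; a_4 = 4/3; a_5 = 2/5


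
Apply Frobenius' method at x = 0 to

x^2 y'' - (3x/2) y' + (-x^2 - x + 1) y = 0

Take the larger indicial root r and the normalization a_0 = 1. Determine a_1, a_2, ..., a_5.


Write in Frobenius form y'' + (p(x)/x) y' + (q(x)/x^2) y = 0:
  p(x) = -3/2,  q(x) = -x^2 - x + 1.
Indicial equation: r(r-1) + (-3/2) r + (1) = 0 -> roots r_1 = 2, r_2 = 1/2.
Take r = r_1 = 2. Let y(x) = x^r sum_{n>=0} a_n x^n with a_0 = 1.
Substitute y = x^r sum a_n x^n and match x^{r+n}. The recurrence is
  D(n) a_n - 1 a_{n-1} - 1 a_{n-2} = 0,  where D(n) = (r+n)(r+n-1) + (-3/2)(r+n) + (1).
  a_n = [1 a_{n-1} + 1 a_{n-2}] / D(n).
Since the indicial polynomial factors as (r - r_1)(r - r_2), D(n) = (r_1 + n - r_1)(r_1 + n - r_2) = n(n + 3/2).
Evaluating step by step (a_0 = 1):
  n = 1: D(1) = 1(1 + 3/2) = 5/2; numerator = 1(1) = 1; a_1 = (1)/(5/2) = 2/5
  n = 2: D(2) = 2(2 + 3/2) = 7; numerator = 1(2/5) + 1(1) = 7/5; a_2 = (7/5)/(7) = 1/5
  n = 3: D(3) = 3(3 + 3/2) = 27/2; numerator = 1(1/5) + 1(2/5) = 3/5; a_3 = (3/5)/(27/2) = 2/45
  n = 4: D(4) = 4(4 + 3/2) = 22; numerator = 1(2/45) + 1(1/5) = 11/45; a_4 = (11/45)/(22) = 1/90
  n = 5: D(5) = 5(5 + 3/2) = 65/2; numerator = 1(1/90) + 1(2/45) = 1/18; a_5 = (1/18)/(65/2) = 1/585

r = 2; a_0 = 1; a_1 = 2/5; a_2 = 1/5; a_3 = 2/45; a_4 = 1/90; a_5 = 1/585


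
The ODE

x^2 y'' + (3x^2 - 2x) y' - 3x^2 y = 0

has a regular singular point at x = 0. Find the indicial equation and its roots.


Divide by x^2 to reach normal form y'' + P_1(x) y' + P_2(x) y = 0 with P_1(x) = 3 - 2/x and P_2(x) = -3.
x = 0 is a singular point because the y'-coefficient 3 - 2/x has a pole at x = 0.
It is a regular singular point because x P_1(x) = p(x) = 3x - 2 and x^2 P_2(x) = q(x) = -3x^2 are polynomials, hence analytic at x = 0.
p(0) = -2,  q(0) = 0.
Indicial equation: r(r-1) + p(0) r + q(0) = 0, i.e. r^2 + (p(0) - 1) r + q(0) = 0, i.e. r^2 - 3 r = 0.
Discriminant: (-3)^2 - 4(0) = 9, so r = (3 ± 3)/2.
Solving: r_1 = 3, r_2 = 0.

indicial: r^2 - 3 r = 0; roots r_1 = 3, r_2 = 0


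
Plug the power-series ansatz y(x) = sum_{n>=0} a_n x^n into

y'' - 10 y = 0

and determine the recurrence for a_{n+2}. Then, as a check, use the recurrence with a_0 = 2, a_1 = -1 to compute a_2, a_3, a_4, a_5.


Substitute y = sum_n a_n x^n into y'' + (const) y = 0.
y''(x) = sum_{n>=0} (n+2)(n+1) a_{n+2} x^n.
The ODE becomes sum_n [(n+2)(n+1) a_{n+2} - 10 a_n] x^n = 0.
Setting each coefficient to zero gives the recurrence:
  (n+2)(n+1) a_{n+2} - 10 a_n = 0,
  a_{n+2} = 10 / ((n+1)(n+2)) a_n.

Check with a_0 = 2, a_1 = -1 (apply the recurrence for n = 0, 1, 2, 3): a_0 = 2, a_1 = -1, a_2 = 10, a_3 = -5/3, a_4 = 25/3, a_5 = -5/6.

a_{n+2} = 10/((n+1)(n+2)) * a_n; check: a_0 = 2, a_1 = -1, a_2 = 10, a_3 = -5/3, a_4 = 25/3, a_5 = -5/6


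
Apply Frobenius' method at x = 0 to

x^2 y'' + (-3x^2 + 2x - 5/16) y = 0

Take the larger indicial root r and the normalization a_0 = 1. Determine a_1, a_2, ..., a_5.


Write in Frobenius form y'' + (p(x)/x) y' + (q(x)/x^2) y = 0:
  p(x) = 0,  q(x) = -3x^2 + 2x - 5/16.
Indicial equation: r(r-1) + (0) r + (-5/16) = 0 -> roots r_1 = 5/4, r_2 = -1/4.
Take r = r_1 = 5/4. Let y(x) = x^r sum_{n>=0} a_n x^n with a_0 = 1.
Substitute y = x^r sum a_n x^n and match x^{r+n}. The recurrence is
  D(n) a_n + 2 a_{n-1} - 3 a_{n-2} = 0,  where D(n) = (r+n)(r+n-1) + (0)(r+n) + (-5/16).
  a_n = [-2 a_{n-1} + 3 a_{n-2}] / D(n).
Since the indicial polynomial factors as (r - r_1)(r - r_2), D(n) = (r_1 + n - r_1)(r_1 + n - r_2) = n(n + 3/2).
Evaluating step by step (a_0 = 1):
  n = 1: D(1) = 1(1 + 3/2) = 5/2; numerator = -2(1) = -2; a_1 = (-2)/(5/2) = -4/5
  n = 2: D(2) = 2(2 + 3/2) = 7; numerator = -2(-4/5) + 3(1) = 23/5; a_2 = (23/5)/(7) = 23/35
  n = 3: D(3) = 3(3 + 3/2) = 27/2; numerator = -2(23/35) + 3(-4/5) = -26/7; a_3 = (-26/7)/(27/2) = -52/189
  n = 4: D(4) = 4(4 + 3/2) = 22; numerator = -2(-52/189) + 3(23/35) = 2383/945; a_4 = (2383/945)/(22) = 2383/20790
  n = 5: D(5) = 5(5 + 3/2) = 65/2; numerator = -2(2383/20790) + 3(-52/189) = -10963/10395; a_5 = (-10963/10395)/(65/2) = -21926/675675

r = 5/4; a_0 = 1; a_1 = -4/5; a_2 = 23/35; a_3 = -52/189; a_4 = 2383/20790; a_5 = -21926/675675


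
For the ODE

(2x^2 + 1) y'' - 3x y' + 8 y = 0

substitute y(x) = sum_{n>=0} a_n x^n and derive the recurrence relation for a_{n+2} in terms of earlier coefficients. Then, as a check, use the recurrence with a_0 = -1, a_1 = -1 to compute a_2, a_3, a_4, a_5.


Substitute y = sum_n a_n x^n.
(1 + 2 x^2) y'' contributes (n+2)(n+1) a_{n+2} + 2 n(n-1) a_n at x^n.
-3 x y'(x) contributes -3 n a_n at x^n.
8 y(x) contributes 8 a_n at x^n.
Matching x^n: (n+2)(n+1) a_{n+2} + (2 n(n-1) - 3 n + 8) a_n = 0.
Thus a_{n+2} = (-2 n(n-1) + 3 n - 8) / ((n+1)(n+2)) * a_n.

Check with a_0 = -1, a_1 = -1 (apply the recurrence for n = 0, 1, 2, 3): a_0 = -1, a_1 = -1, a_2 = 4, a_3 = 5/6, a_4 = -2, a_5 = -11/24.

a_(n+2) = (-2 n(n-1) + 3 n - 8) / ((n+1)(n+2)) * a_n; check: a_0 = -1, a_1 = -1, a_2 = 4, a_3 = 5/6, a_4 = -2, a_5 = -11/24


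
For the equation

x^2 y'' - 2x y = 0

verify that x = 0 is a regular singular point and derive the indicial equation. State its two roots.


Divide by x^2 to reach normal form y'' + P_1(x) y' + P_2(x) y = 0 with P_1(x) = 0 and P_2(x) = -2/x.
x = 0 is a singular point because the y-coefficient -2/x has a pole at x = 0.
It is a regular singular point because x P_1(x) = p(x) = 0 and x^2 P_2(x) = q(x) = -2x are polynomials, hence analytic at x = 0.
p(0) = 0,  q(0) = 0.
Indicial equation: r(r-1) + p(0) r + q(0) = 0, i.e. r^2 + (p(0) - 1) r + q(0) = 0, i.e. r^2 - 1 r = 0.
Discriminant: (-1)^2 - 4(0) = 1, so r = (1 ± 1)/2.
Solving: r_1 = 1, r_2 = 0.

indicial: r^2 - 1 r = 0; roots r_1 = 1, r_2 = 0


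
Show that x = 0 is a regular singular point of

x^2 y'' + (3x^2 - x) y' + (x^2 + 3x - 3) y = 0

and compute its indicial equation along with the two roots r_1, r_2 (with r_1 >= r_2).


Divide by x^2 to reach normal form y'' + P_1(x) y' + P_2(x) y = 0 with P_1(x) = 3 - 1/x and P_2(x) = 1 + 3/x - 3/x^2.
x = 0 is a singular point because the y'-coefficient 3 - 1/x has a pole at x = 0 and the y-coefficient 1 + 3/x - 3/x^2 has a pole at x = 0.
It is a regular singular point because x P_1(x) = p(x) = 3x - 1 and x^2 P_2(x) = q(x) = x^2 + 3x - 3 are polynomials, hence analytic at x = 0.
p(0) = -1,  q(0) = -3.
Indicial equation: r(r-1) + p(0) r + q(0) = 0, i.e. r^2 + (p(0) - 1) r + q(0) = 0, i.e. r^2 - 2 r - 3 = 0.
Discriminant: (-2)^2 - 4(-3) = 16, so r = (2 ± 4)/2.
Solving: r_1 = 3, r_2 = -1.

indicial: r^2 - 2 r - 3 = 0; roots r_1 = 3, r_2 = -1


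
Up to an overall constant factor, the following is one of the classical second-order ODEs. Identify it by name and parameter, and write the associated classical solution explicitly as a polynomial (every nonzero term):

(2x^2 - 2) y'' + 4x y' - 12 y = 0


All three coefficients share the factor -2; dividing through by -2 gives  (1 - x^2) y'' - 2x y' + 6 y = 0.
This matches the Legendre equation (1 - x^2) y'' - 2x y' + n(n+1) y = 0 (note the -2x y' term) with n(n+1) = 6, so n = 2; the polynomial solution is P_2(x).
With y = sum_k a_k x^k, matching x^k gives (k+2)(k+1) a_{k+2} = [k(k+1) - n(n+1)] a_k = (k - 2)(k + 3) a_k. The right side vanishes at k = 2, so the series with the parity of 2 terminates at degree 2.
Standard normalization (P_n(1) = 1): leading coefficient (2n)!/(2^n (n!)^2) = 24/(4*4) = 3/2, so a_2 = 3/2. Work downward with a_k = (k+1)(k+2) a_{k+2} / ((k - 2)(k + 3)):
  a_0 = (1)(2)(3/2) / ((0 - 2)(0 + 3)) = 3/(-6) = -1/2
Hence P_2(x) = 3 x^2/2 - 1/2.

P_2(x); series = 3 x^2/2 - 1/2


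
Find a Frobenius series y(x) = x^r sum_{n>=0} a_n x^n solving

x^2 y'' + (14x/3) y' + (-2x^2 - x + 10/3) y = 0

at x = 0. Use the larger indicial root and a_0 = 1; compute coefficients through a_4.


Write in Frobenius form y'' + (p(x)/x) y' + (q(x)/x^2) y = 0:
  p(x) = 14/3,  q(x) = -2x^2 - x + 10/3.
Indicial equation: r(r-1) + (14/3) r + (10/3) = 0 -> roots r_1 = -5/3, r_2 = -2.
Take r = r_1 = -5/3. Let y(x) = x^r sum_{n>=0} a_n x^n with a_0 = 1.
Substitute y = x^r sum a_n x^n and match x^{r+n}. The recurrence is
  D(n) a_n - 1 a_{n-1} - 2 a_{n-2} = 0,  where D(n) = (r+n)(r+n-1) + (14/3)(r+n) + (10/3).
  a_n = [1 a_{n-1} + 2 a_{n-2}] / D(n).
Since the indicial polynomial factors as (r - r_1)(r - r_2), D(n) = (r_1 + n - r_1)(r_1 + n - r_2) = n(n + 1/3).
Evaluating step by step (a_0 = 1):
  n = 1: D(1) = 1(1 + 1/3) = 4/3; numerator = 1(1) = 1; a_1 = (1)/(4/3) = 3/4
  n = 2: D(2) = 2(2 + 1/3) = 14/3; numerator = 1(3/4) + 2(1) = 11/4; a_2 = (11/4)/(14/3) = 33/56
  n = 3: D(3) = 3(3 + 1/3) = 10; numerator = 1(33/56) + 2(3/4) = 117/56; a_3 = (117/56)/(10) = 117/560
  n = 4: D(4) = 4(4 + 1/3) = 52/3; numerator = 1(117/560) + 2(33/56) = 111/80; a_4 = (111/80)/(52/3) = 333/4160

r = -5/3; a_0 = 1; a_1 = 3/4; a_2 = 33/56; a_3 = 117/560; a_4 = 333/4160


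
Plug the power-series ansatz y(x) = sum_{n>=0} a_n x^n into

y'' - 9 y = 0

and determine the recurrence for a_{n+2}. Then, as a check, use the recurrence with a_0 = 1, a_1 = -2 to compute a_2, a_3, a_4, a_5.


Substitute y = sum_n a_n x^n into y'' + (const) y = 0.
y''(x) = sum_{n>=0} (n+2)(n+1) a_{n+2} x^n.
The ODE becomes sum_n [(n+2)(n+1) a_{n+2} - 9 a_n] x^n = 0.
Setting each coefficient to zero gives the recurrence:
  (n+2)(n+1) a_{n+2} - 9 a_n = 0,
  a_{n+2} = 9 / ((n+1)(n+2)) a_n.

Check with a_0 = 1, a_1 = -2 (apply the recurrence for n = 0, 1, 2, 3): a_0 = 1, a_1 = -2, a_2 = 9/2, a_3 = -3, a_4 = 27/8, a_5 = -27/20.

a_{n+2} = 9/((n+1)(n+2)) * a_n; check: a_0 = 1, a_1 = -2, a_2 = 9/2, a_3 = -3, a_4 = 27/8, a_5 = -27/20


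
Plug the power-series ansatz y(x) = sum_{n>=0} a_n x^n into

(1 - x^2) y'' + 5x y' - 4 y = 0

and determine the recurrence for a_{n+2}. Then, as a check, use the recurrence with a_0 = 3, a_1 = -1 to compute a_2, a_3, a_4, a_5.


Substitute y = sum_n a_n x^n.
(1 - 1 x^2) y'' contributes (n+2)(n+1) a_{n+2} - n(n-1) a_n at x^n.
5 x y'(x) contributes 5 n a_n at x^n.
-4 y(x) contributes -4 a_n at x^n.
Matching x^n: (n+2)(n+1) a_{n+2} + (-n(n-1) + 5 n - 4) a_n = 0.
Thus a_{n+2} = (n(n-1) - 5 n + 4) / ((n+1)(n+2)) * a_n.

Check with a_0 = 3, a_1 = -1 (apply the recurrence for n = 0, 1, 2, 3): a_0 = 3, a_1 = -1, a_2 = 6, a_3 = 1/6, a_4 = -2, a_5 = -1/24.

a_(n+2) = (n(n-1) - 5 n + 4) / ((n+1)(n+2)) * a_n; check: a_0 = 3, a_1 = -1, a_2 = 6, a_3 = 1/6, a_4 = -2, a_5 = -1/24


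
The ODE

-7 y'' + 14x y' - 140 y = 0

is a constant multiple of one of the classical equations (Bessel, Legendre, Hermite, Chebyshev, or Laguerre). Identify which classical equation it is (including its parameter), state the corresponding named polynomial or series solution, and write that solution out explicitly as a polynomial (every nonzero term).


All three coefficients share the factor -7; dividing through by -7 gives  y'' - 2x y' + 20 y = 0.
This matches the Hermite equation y'' - 2x y' + 2n y = 0 with 2n = 20, so n = 10; the polynomial solution is H_10(x).
With y = sum_k a_k x^k, matching x^k gives (k+2)(k+1) a_{k+2} = 2(k - n) a_k = 2(k - 10) a_k. The right side vanishes at k = 10, so the series with the parity of 10 terminates at degree 10.
Standard normalization: leading coefficient of H_n is 2^n, so a_10 = 2^10 = 1024. Work downward with a_k = (k+1)(k+2) a_{k+2} / (2(k - n)):
  a_8 = (9)(10)(1024) / (2(8 - 10)) = 92160/(-4) = -23040
  a_6 = (7)(8)(-23040) / (2(6 - 10)) = -1290240/(-8) = 161280
  a_4 = (5)(6)(161280) / (2(4 - 10)) = 4838400/(-12) = -403200
  a_2 = (3)(4)(-403200) / (2(2 - 10)) = -4838400/(-16) = 302400
  a_0 = (1)(2)(302400) / (2(0 - 10)) = 604800/(-20) = -30240
Hence H_10(x) = 1024 x^10 - 23040 x^8 + 161280 x^6 - 403200 x^4 + 302400 x^2 - 30240.

H_10(x); series = 1024 x^10 - 23040 x^8 + 161280 x^6 - 403200 x^4 + 302400 x^2 - 30240


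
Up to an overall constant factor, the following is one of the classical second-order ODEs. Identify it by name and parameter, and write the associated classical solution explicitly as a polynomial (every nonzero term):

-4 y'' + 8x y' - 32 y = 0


All three coefficients share the factor -4; dividing through by -4 gives  y'' - 2x y' + 8 y = 0.
This matches the Hermite equation y'' - 2x y' + 2n y = 0 with 2n = 8, so n = 4; the polynomial solution is H_4(x).
With y = sum_k a_k x^k, matching x^k gives (k+2)(k+1) a_{k+2} = 2(k - n) a_k = 2(k - 4) a_k. The right side vanishes at k = 4, so the series with the parity of 4 terminates at degree 4.
Standard normalization: leading coefficient of H_n is 2^n, so a_4 = 2^4 = 16. Work downward with a_k = (k+1)(k+2) a_{k+2} / (2(k - n)):
  a_2 = (3)(4)(16) / (2(2 - 4)) = 192/(-4) = -48
  a_0 = (1)(2)(-48) / (2(0 - 4)) = -96/(-8) = 12
Hence H_4(x) = 16 x^4 - 48 x^2 + 12.

H_4(x); series = 16 x^4 - 48 x^2 + 12


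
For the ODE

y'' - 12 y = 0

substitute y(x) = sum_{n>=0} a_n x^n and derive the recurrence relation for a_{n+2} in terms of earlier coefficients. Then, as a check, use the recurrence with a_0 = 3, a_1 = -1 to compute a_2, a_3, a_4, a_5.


Substitute y = sum_n a_n x^n into y'' + (const) y = 0.
y''(x) = sum_{n>=0} (n+2)(n+1) a_{n+2} x^n.
The ODE becomes sum_n [(n+2)(n+1) a_{n+2} - 12 a_n] x^n = 0.
Setting each coefficient to zero gives the recurrence:
  (n+2)(n+1) a_{n+2} - 12 a_n = 0,
  a_{n+2} = 12 / ((n+1)(n+2)) a_n.

Check with a_0 = 3, a_1 = -1 (apply the recurrence for n = 0, 1, 2, 3): a_0 = 3, a_1 = -1, a_2 = 18, a_3 = -2, a_4 = 18, a_5 = -6/5.

a_{n+2} = 12/((n+1)(n+2)) * a_n; check: a_0 = 3, a_1 = -1, a_2 = 18, a_3 = -2, a_4 = 18, a_5 = -6/5


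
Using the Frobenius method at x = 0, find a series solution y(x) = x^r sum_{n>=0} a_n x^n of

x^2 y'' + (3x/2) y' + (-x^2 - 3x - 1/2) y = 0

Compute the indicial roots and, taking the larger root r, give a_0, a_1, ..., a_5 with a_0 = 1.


Write in Frobenius form y'' + (p(x)/x) y' + (q(x)/x^2) y = 0:
  p(x) = 3/2,  q(x) = -x^2 - 3x - 1/2.
Indicial equation: r(r-1) + (3/2) r + (-1/2) = 0 -> roots r_1 = 1/2, r_2 = -1.
Take r = r_1 = 1/2. Let y(x) = x^r sum_{n>=0} a_n x^n with a_0 = 1.
Substitute y = x^r sum a_n x^n and match x^{r+n}. The recurrence is
  D(n) a_n - 3 a_{n-1} - 1 a_{n-2} = 0,  where D(n) = (r+n)(r+n-1) + (3/2)(r+n) + (-1/2).
  a_n = [3 a_{n-1} + 1 a_{n-2}] / D(n).
Since the indicial polynomial factors as (r - r_1)(r - r_2), D(n) = (r_1 + n - r_1)(r_1 + n - r_2) = n(n + 3/2).
Evaluating step by step (a_0 = 1):
  n = 1: D(1) = 1(1 + 3/2) = 5/2; numerator = 3(1) = 3; a_1 = (3)/(5/2) = 6/5
  n = 2: D(2) = 2(2 + 3/2) = 7; numerator = 3(6/5) + 1(1) = 23/5; a_2 = (23/5)/(7) = 23/35
  n = 3: D(3) = 3(3 + 3/2) = 27/2; numerator = 3(23/35) + 1(6/5) = 111/35; a_3 = (111/35)/(27/2) = 74/315
  n = 4: D(4) = 4(4 + 3/2) = 22; numerator = 3(74/315) + 1(23/35) = 143/105; a_4 = (143/105)/(22) = 13/210
  n = 5: D(5) = 5(5 + 3/2) = 65/2; numerator = 3(13/210) + 1(74/315) = 53/126; a_5 = (53/126)/(65/2) = 53/4095

r = 1/2; a_0 = 1; a_1 = 6/5; a_2 = 23/35; a_3 = 74/315; a_4 = 13/210; a_5 = 53/4095


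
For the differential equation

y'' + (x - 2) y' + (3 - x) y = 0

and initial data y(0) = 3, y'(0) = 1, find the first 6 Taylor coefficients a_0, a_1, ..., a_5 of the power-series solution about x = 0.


Ansatz: y(x) = sum_{n>=0} a_n x^n, so y'(x) = sum_{n>=1} n a_n x^(n-1) and y''(x) = sum_{n>=2} n(n-1) a_n x^(n-2).
Substitute into P(x) y'' + Q(x) y' + R(x) y = 0 with P(x) = 1, Q(x) = x - 2, R(x) = 3 - x, and match powers of x.
Initial conditions: a_0 = 3, a_1 = 1.
Setting the coefficient of each power of x to zero and solving order by order (substituting the coefficients already found):
  x^0: 2 a_2 - 2 a_1 + 3 a_0 = 0  ->  2 a_2 = 2 a_1 - 3 a_0 = -7  ->  a_2 = -7/2
  x^1: 6 a_3 - 4 a_2 + 4 a_1 - a_0 = 0  ->  6 a_3 = 4 a_2 - 4 a_1 + a_0 = -15  ->  a_3 = -5/2
  x^2: 12 a_4 - 6 a_3 + 5 a_2 - a_1 = 0  ->  12 a_4 = 6 a_3 - 5 a_2 + a_1 = 7/2  ->  a_4 = 7/24
  x^3: 20 a_5 - 8 a_4 + 6 a_3 - a_2 = 0  ->  20 a_5 = 8 a_4 - 6 a_3 + a_2 = 83/6  ->  a_5 = 83/120
Truncated series: y(x) = 3 + x - (7/2) x^2 - (5/2) x^3 + (7/24) x^4 + (83/120) x^5 + O(x^6).

a_0 = 3; a_1 = 1; a_2 = -7/2; a_3 = -5/2; a_4 = 7/24; a_5 = 83/120


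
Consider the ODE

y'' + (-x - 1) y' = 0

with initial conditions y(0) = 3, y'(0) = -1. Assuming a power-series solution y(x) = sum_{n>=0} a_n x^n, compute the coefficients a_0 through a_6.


Ansatz: y(x) = sum_{n>=0} a_n x^n, so y'(x) = sum_{n>=1} n a_n x^(n-1) and y''(x) = sum_{n>=2} n(n-1) a_n x^(n-2).
Substitute into P(x) y'' + Q(x) y' + R(x) y = 0 with P(x) = 1, Q(x) = -x - 1, R(x) = 0, and match powers of x.
Initial conditions: a_0 = 3, a_1 = -1.
Setting the coefficient of each power of x to zero and solving order by order (substituting the coefficients already found):
  x^0: 2 a_2 - a_1 = 0  ->  2 a_2 = a_1 = -1  ->  a_2 = -1/2
  x^1: 6 a_3 - 2 a_2 - a_1 = 0  ->  6 a_3 = 2 a_2 + a_1 = -2  ->  a_3 = -1/3
  x^2: 12 a_4 - 3 a_3 - 2 a_2 = 0  ->  12 a_4 = 3 a_3 + 2 a_2 = -2  ->  a_4 = -1/6
  x^3: 20 a_5 - 4 a_4 - 3 a_3 = 0  ->  20 a_5 = 4 a_4 + 3 a_3 = -5/3  ->  a_5 = -1/12
  x^4: 30 a_6 - 5 a_5 - 4 a_4 = 0  ->  30 a_6 = 5 a_5 + 4 a_4 = -13/12  ->  a_6 = -13/360
Truncated series: y(x) = 3 - x - (1/2) x^2 - (1/3) x^3 - (1/6) x^4 - (1/12) x^5 - (13/360) x^6 + O(x^7).

a_0 = 3; a_1 = -1; a_2 = -1/2; a_3 = -1/3; a_4 = -1/6; a_5 = -1/12; a_6 = -13/360


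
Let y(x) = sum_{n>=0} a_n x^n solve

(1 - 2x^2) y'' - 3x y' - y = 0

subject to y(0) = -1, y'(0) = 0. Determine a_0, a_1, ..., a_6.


Ansatz: y(x) = sum_{n>=0} a_n x^n, so y'(x) = sum_{n>=1} n a_n x^(n-1) and y''(x) = sum_{n>=2} n(n-1) a_n x^(n-2).
Substitute into P(x) y'' + Q(x) y' + R(x) y = 0 with P(x) = 1 - 2x^2, Q(x) = -3x, R(x) = -1, and match powers of x.
Initial conditions: a_0 = -1, a_1 = 0.
Setting the coefficient of each power of x to zero and solving order by order (substituting the coefficients already found):
  x^0: 2 a_2 - a_0 = 0  ->  2 a_2 = a_0 = -1  ->  a_2 = -1/2
  x^1: 6 a_3 - 4 a_1 = 0  ->  6 a_3 = 4 a_1 = 0  ->  a_3 = 0
  x^2: 12 a_4 - 11 a_2 = 0  ->  12 a_4 = 11 a_2 = -11/2  ->  a_4 = -11/24
  x^3: 20 a_5 - 22 a_3 = 0  ->  20 a_5 = 22 a_3 = 0  ->  a_5 = 0
  x^4: 30 a_6 - 37 a_4 = 0  ->  30 a_6 = 37 a_4 = -407/24  ->  a_6 = -407/720
Truncated series: y(x) = -1 - (1/2) x^2 - (11/24) x^4 - (407/720) x^6 + O(x^7).

a_0 = -1; a_1 = 0; a_2 = -1/2; a_3 = 0; a_4 = -11/24; a_5 = 0; a_6 = -407/720


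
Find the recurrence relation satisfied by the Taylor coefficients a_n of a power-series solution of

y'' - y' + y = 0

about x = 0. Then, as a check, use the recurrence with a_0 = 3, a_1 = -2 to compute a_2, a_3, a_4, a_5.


Substitute y = sum_n a_n x^n.
y''(x) has coefficient (n+2)(n+1) a_{n+2} at x^n;
-y'(x) has coefficient -(n+1) a_{n+1} at x^n;
y(x) has coefficient 1 a_n at x^n.
Matching x^n: (n+2)(n+1) a_{n+2} - (n+1) a_{n+1} + 1 a_n = 0.
Thus a_{n+2} = [(n+1) a_{n+1} - 1 a_n] / ((n+1)(n+2)).

Check with a_0 = 3, a_1 = -2 (apply the recurrence for n = 0, 1, 2, 3): a_0 = 3, a_1 = -2, a_2 = -5/2, a_3 = -1/2, a_4 = 1/12, a_5 = 1/24.

a_(n+2) = [(n+1) a_(n+1) - 1 a_n] / ((n+1)(n+2)); check: a_0 = 3, a_1 = -2, a_2 = -5/2, a_3 = -1/2, a_4 = 1/12, a_5 = 1/24


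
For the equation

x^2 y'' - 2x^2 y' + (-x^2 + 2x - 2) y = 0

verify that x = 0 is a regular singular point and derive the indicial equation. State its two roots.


Divide by x^2 to reach normal form y'' + P_1(x) y' + P_2(x) y = 0 with P_1(x) = -2 and P_2(x) = -1 + 2/x - 2/x^2.
x = 0 is a singular point because the y-coefficient -1 + 2/x - 2/x^2 has a pole at x = 0.
It is a regular singular point because x P_1(x) = p(x) = -2x and x^2 P_2(x) = q(x) = -x^2 + 2x - 2 are polynomials, hence analytic at x = 0.
p(0) = 0,  q(0) = -2.
Indicial equation: r(r-1) + p(0) r + q(0) = 0, i.e. r^2 + (p(0) - 1) r + q(0) = 0, i.e. r^2 - 1 r - 2 = 0.
Discriminant: (-1)^2 - 4(-2) = 9, so r = (1 ± 3)/2.
Solving: r_1 = 2, r_2 = -1.

indicial: r^2 - 1 r - 2 = 0; roots r_1 = 2, r_2 = -1


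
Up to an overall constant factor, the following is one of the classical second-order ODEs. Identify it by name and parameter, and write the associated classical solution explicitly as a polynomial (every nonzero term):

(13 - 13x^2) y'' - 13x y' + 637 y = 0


All three coefficients share the factor 13; dividing through by 13 gives  (1 - x^2) y'' - x y' + 49 y = 0.
This matches the Chebyshev equation (1 - x^2) y'' - x y' + n^2 y = 0 (note the -x y' term, not -2x y') with n^2 = 49, so n = 7; the polynomial solution is T_7(x).
With y = sum_k a_k x^k, matching x^k gives (k+2)(k+1) a_{k+2} = (k^2 - n^2) a_k = (k - 7)(k + 7) a_k. The right side vanishes at k = 7, so the series with the parity of 7 terminates at degree 7.
Standard normalization: leading coefficient of T_n is 2^(n-1), so a_7 = 2^6 = 64. Work downward with a_k = (k+1)(k+2) a_{k+2} / ((k - 7)(k + 7)):
  a_5 = (6)(7)(64) / ((5 - 7)(5 + 7)) = 2688/(-24) = -112
  a_3 = (4)(5)(-112) / ((3 - 7)(3 + 7)) = -2240/(-40) = 56
  a_1 = (2)(3)(56) / ((1 - 7)(1 + 7)) = 336/(-48) = -7
Hence T_7(x) = 64 x^7 - 112 x^5 + 56 x^3 - 7 x.

T_7(x); series = 64 x^7 - 112 x^5 + 56 x^3 - 7 x


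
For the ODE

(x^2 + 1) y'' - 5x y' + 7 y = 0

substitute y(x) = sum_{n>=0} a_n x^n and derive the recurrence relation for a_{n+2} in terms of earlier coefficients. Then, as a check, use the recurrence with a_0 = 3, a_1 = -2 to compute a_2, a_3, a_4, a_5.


Substitute y = sum_n a_n x^n.
(1 + 1 x^2) y'' contributes (n+2)(n+1) a_{n+2} + n(n-1) a_n at x^n.
-5 x y'(x) contributes -5 n a_n at x^n.
7 y(x) contributes 7 a_n at x^n.
Matching x^n: (n+2)(n+1) a_{n+2} + (n(n-1) - 5 n + 7) a_n = 0.
Thus a_{n+2} = (-n(n-1) + 5 n - 7) / ((n+1)(n+2)) * a_n.

Check with a_0 = 3, a_1 = -2 (apply the recurrence for n = 0, 1, 2, 3): a_0 = 3, a_1 = -2, a_2 = -21/2, a_3 = 2/3, a_4 = -7/8, a_5 = 1/15.

a_(n+2) = (-n(n-1) + 5 n - 7) / ((n+1)(n+2)) * a_n; check: a_0 = 3, a_1 = -2, a_2 = -21/2, a_3 = 2/3, a_4 = -7/8, a_5 = 1/15


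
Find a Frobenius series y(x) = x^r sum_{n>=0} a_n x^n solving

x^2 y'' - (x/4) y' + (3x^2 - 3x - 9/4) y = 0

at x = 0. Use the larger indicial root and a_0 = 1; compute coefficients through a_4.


Write in Frobenius form y'' + (p(x)/x) y' + (q(x)/x^2) y = 0:
  p(x) = -1/4,  q(x) = 3x^2 - 3x - 9/4.
Indicial equation: r(r-1) + (-1/4) r + (-9/4) = 0 -> roots r_1 = 9/4, r_2 = -1.
Take r = r_1 = 9/4. Let y(x) = x^r sum_{n>=0} a_n x^n with a_0 = 1.
Substitute y = x^r sum a_n x^n and match x^{r+n}. The recurrence is
  D(n) a_n - 3 a_{n-1} + 3 a_{n-2} = 0,  where D(n) = (r+n)(r+n-1) + (-1/4)(r+n) + (-9/4).
  a_n = [3 a_{n-1} - 3 a_{n-2}] / D(n).
Since the indicial polynomial factors as (r - r_1)(r - r_2), D(n) = (r_1 + n - r_1)(r_1 + n - r_2) = n(n + 13/4).
Evaluating step by step (a_0 = 1):
  n = 1: D(1) = 1(1 + 13/4) = 17/4; numerator = 3(1) = 3; a_1 = (3)/(17/4) = 12/17
  n = 2: D(2) = 2(2 + 13/4) = 21/2; numerator = 3(12/17) - 3(1) = -15/17; a_2 = (-15/17)/(21/2) = -10/119
  n = 3: D(3) = 3(3 + 13/4) = 75/4; numerator = 3(-10/119) - 3(12/17) = -282/119; a_3 = (-282/119)/(75/4) = -376/2975
  n = 4: D(4) = 4(4 + 13/4) = 29; numerator = 3(-376/2975) - 3(-10/119) = -54/425; a_4 = (-54/425)/(29) = -54/12325

r = 9/4; a_0 = 1; a_1 = 12/17; a_2 = -10/119; a_3 = -376/2975; a_4 = -54/12325


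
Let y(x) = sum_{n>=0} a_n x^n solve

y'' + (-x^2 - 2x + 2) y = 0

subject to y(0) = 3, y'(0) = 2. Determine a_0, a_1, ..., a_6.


Ansatz: y(x) = sum_{n>=0} a_n x^n, so y'(x) = sum_{n>=1} n a_n x^(n-1) and y''(x) = sum_{n>=2} n(n-1) a_n x^(n-2).
Substitute into P(x) y'' + Q(x) y' + R(x) y = 0 with P(x) = 1, Q(x) = 0, R(x) = -x^2 - 2x + 2, and match powers of x.
Initial conditions: a_0 = 3, a_1 = 2.
Setting the coefficient of each power of x to zero and solving order by order (substituting the coefficients already found):
  x^0: 2 a_2 + 2 a_0 = 0  ->  2 a_2 = -2 a_0 = -6  ->  a_2 = -3
  x^1: 6 a_3 + 2 a_1 - 2 a_0 = 0  ->  6 a_3 = -2 a_1 + 2 a_0 = 2  ->  a_3 = 1/3
  x^2: 12 a_4 + 2 a_2 - 2 a_1 - a_0 = 0  ->  12 a_4 = -2 a_2 + 2 a_1 + a_0 = 13  ->  a_4 = 13/12
  x^3: 20 a_5 + 2 a_3 - 2 a_2 - a_1 = 0  ->  20 a_5 = -2 a_3 + 2 a_2 + a_1 = -14/3  ->  a_5 = -7/30
  x^4: 30 a_6 + 2 a_4 - 2 a_3 - a_2 = 0  ->  30 a_6 = -2 a_4 + 2 a_3 + a_2 = -9/2  ->  a_6 = -3/20
Truncated series: y(x) = 3 + 2 x - 3 x^2 + (1/3) x^3 + (13/12) x^4 - (7/30) x^5 - (3/20) x^6 + O(x^7).

a_0 = 3; a_1 = 2; a_2 = -3; a_3 = 1/3; a_4 = 13/12; a_5 = -7/30; a_6 = -3/20


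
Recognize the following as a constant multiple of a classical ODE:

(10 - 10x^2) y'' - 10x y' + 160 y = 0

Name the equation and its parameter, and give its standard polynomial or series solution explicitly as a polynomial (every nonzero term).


All three coefficients share the factor 10; dividing through by 10 gives  (1 - x^2) y'' - x y' + 16 y = 0.
This matches the Chebyshev equation (1 - x^2) y'' - x y' + n^2 y = 0 (note the -x y' term, not -2x y') with n^2 = 16, so n = 4; the polynomial solution is T_4(x).
With y = sum_k a_k x^k, matching x^k gives (k+2)(k+1) a_{k+2} = (k^2 - n^2) a_k = (k - 4)(k + 4) a_k. The right side vanishes at k = 4, so the series with the parity of 4 terminates at degree 4.
Standard normalization: leading coefficient of T_n is 2^(n-1), so a_4 = 2^3 = 8. Work downward with a_k = (k+1)(k+2) a_{k+2} / ((k - 4)(k + 4)):
  a_2 = (3)(4)(8) / ((2 - 4)(2 + 4)) = 96/(-12) = -8
  a_0 = (1)(2)(-8) / ((0 - 4)(0 + 4)) = -16/(-16) = 1
Hence T_4(x) = 8 x^4 - 8 x^2 + 1.

T_4(x); series = 8 x^4 - 8 x^2 + 1


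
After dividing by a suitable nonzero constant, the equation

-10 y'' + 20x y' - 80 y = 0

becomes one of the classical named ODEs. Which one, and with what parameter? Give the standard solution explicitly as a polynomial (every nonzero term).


All three coefficients share the factor -10; dividing through by -10 gives  y'' - 2x y' + 8 y = 0.
This matches the Hermite equation y'' - 2x y' + 2n y = 0 with 2n = 8, so n = 4; the polynomial solution is H_4(x).
With y = sum_k a_k x^k, matching x^k gives (k+2)(k+1) a_{k+2} = 2(k - n) a_k = 2(k - 4) a_k. The right side vanishes at k = 4, so the series with the parity of 4 terminates at degree 4.
Standard normalization: leading coefficient of H_n is 2^n, so a_4 = 2^4 = 16. Work downward with a_k = (k+1)(k+2) a_{k+2} / (2(k - n)):
  a_2 = (3)(4)(16) / (2(2 - 4)) = 192/(-4) = -48
  a_0 = (1)(2)(-48) / (2(0 - 4)) = -96/(-8) = 12
Hence H_4(x) = 16 x^4 - 48 x^2 + 12.

H_4(x); series = 16 x^4 - 48 x^2 + 12


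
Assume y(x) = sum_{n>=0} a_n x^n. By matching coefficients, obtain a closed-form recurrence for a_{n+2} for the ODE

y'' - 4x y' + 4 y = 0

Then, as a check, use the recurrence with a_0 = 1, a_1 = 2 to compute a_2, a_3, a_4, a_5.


Substitute y = sum_n a_n x^n.
y''(x) has coefficient (n+2)(n+1) a_{n+2} at x^n;
-4 x y'(x) has coefficient -4 n a_n at x^n (shift);
4 y(x) has coefficient 4 a_n at x^n.
Matching x^n: (n+2)(n+1) a_{n+2} + (-4n + 4) a_n = 0.
Thus a_{n+2} = (4n - 4) / ((n+1)(n+2)) * a_n.

Check with a_0 = 1, a_1 = 2 (apply the recurrence for n = 0, 1, 2, 3): a_0 = 1, a_1 = 2, a_2 = -2, a_3 = 0, a_4 = -2/3, a_5 = 0.

a_(n+2) = (4n - 4) / ((n+1)(n+2)) * a_n; check: a_0 = 1, a_1 = 2, a_2 = -2, a_3 = 0, a_4 = -2/3, a_5 = 0


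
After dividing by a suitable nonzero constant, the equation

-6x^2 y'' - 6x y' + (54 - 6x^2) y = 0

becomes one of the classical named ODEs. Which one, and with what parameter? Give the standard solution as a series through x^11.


All three coefficients share the factor -6; dividing through by -6 gives  x^2 y'' + x y' + (x^2 - 9) y = 0.
This matches the Bessel equation x^2 y'' + x y' + (x^2 - nu^2) y = 0 with nu^2 = 9, so nu = 3; the solution bounded at x = 0 is J_3(x).
Frobenius at x = 0: indicial roots ±nu; for r = nu the recurrence k(k + 2nu) c_k = -c_{k-2} gives the standard series J_nu(x) = sum_{k>=0} (-1)^k / (k! (k+nu)!) (x/2)^(2k+nu). Evaluate the first 5 terms:
  k = 0: (-1)^0 / (0! * 3! * 2^3) x^3 = 1/(1*6*8) x^3 = (1/48) x^3
  k = 1: (-1)^1 / (1! * 4! * 2^5) x^5 = -1/(1*24*32) x^5 = (-1/768) x^5
  k = 2: (-1)^2 / (2! * 5! * 2^7) x^7 = 1/(2*120*128) x^7 = (1/30720) x^7
  k = 3: (-1)^3 / (3! * 6! * 2^9) x^9 = -1/(6*720*512) x^9 = (-1/2211840) x^9
  k = 4: (-1)^4 / (4! * 7! * 2^11) x^11 = 1/(24*5040*2048) x^11 = (1/247726080) x^11
Hence J_3(x) = x^11/247726080 - x^9/2211840 + x^7/30720 - x^5/768 + x^3/48 + ....

J_3(x); series = x^11/247726080 - x^9/2211840 + x^7/30720 - x^5/768 + x^3/48


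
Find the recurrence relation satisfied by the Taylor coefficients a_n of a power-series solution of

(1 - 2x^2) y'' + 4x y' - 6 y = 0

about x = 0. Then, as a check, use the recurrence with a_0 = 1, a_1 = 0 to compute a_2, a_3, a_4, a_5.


Substitute y = sum_n a_n x^n.
(1 - 2 x^2) y'' contributes (n+2)(n+1) a_{n+2} - 2 n(n-1) a_n at x^n.
4 x y'(x) contributes 4 n a_n at x^n.
-6 y(x) contributes -6 a_n at x^n.
Matching x^n: (n+2)(n+1) a_{n+2} + (-2 n(n-1) + 4 n - 6) a_n = 0.
Thus a_{n+2} = (2 n(n-1) - 4 n + 6) / ((n+1)(n+2)) * a_n.

Check with a_0 = 1, a_1 = 0 (apply the recurrence for n = 0, 1, 2, 3): a_0 = 1, a_1 = 0, a_2 = 3, a_3 = 0, a_4 = 1/2, a_5 = 0.

a_(n+2) = (2 n(n-1) - 4 n + 6) / ((n+1)(n+2)) * a_n; check: a_0 = 1, a_1 = 0, a_2 = 3, a_3 = 0, a_4 = 1/2, a_5 = 0


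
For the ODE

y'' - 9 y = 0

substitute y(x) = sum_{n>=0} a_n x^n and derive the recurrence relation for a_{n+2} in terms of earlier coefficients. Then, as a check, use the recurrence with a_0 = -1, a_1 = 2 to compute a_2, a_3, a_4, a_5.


Substitute y = sum_n a_n x^n into y'' + (const) y = 0.
y''(x) = sum_{n>=0} (n+2)(n+1) a_{n+2} x^n.
The ODE becomes sum_n [(n+2)(n+1) a_{n+2} - 9 a_n] x^n = 0.
Setting each coefficient to zero gives the recurrence:
  (n+2)(n+1) a_{n+2} - 9 a_n = 0,
  a_{n+2} = 9 / ((n+1)(n+2)) a_n.

Check with a_0 = -1, a_1 = 2 (apply the recurrence for n = 0, 1, 2, 3): a_0 = -1, a_1 = 2, a_2 = -9/2, a_3 = 3, a_4 = -27/8, a_5 = 27/20.

a_{n+2} = 9/((n+1)(n+2)) * a_n; check: a_0 = -1, a_1 = 2, a_2 = -9/2, a_3 = 3, a_4 = -27/8, a_5 = 27/20


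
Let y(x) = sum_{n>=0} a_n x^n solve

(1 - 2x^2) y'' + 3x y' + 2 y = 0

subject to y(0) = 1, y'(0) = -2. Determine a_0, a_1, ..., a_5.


Ansatz: y(x) = sum_{n>=0} a_n x^n, so y'(x) = sum_{n>=1} n a_n x^(n-1) and y''(x) = sum_{n>=2} n(n-1) a_n x^(n-2).
Substitute into P(x) y'' + Q(x) y' + R(x) y = 0 with P(x) = 1 - 2x^2, Q(x) = 3x, R(x) = 2, and match powers of x.
Initial conditions: a_0 = 1, a_1 = -2.
Setting the coefficient of each power of x to zero and solving order by order (substituting the coefficients already found):
  x^0: 2 a_2 + 2 a_0 = 0  ->  2 a_2 = -2 a_0 = -2  ->  a_2 = -1
  x^1: 6 a_3 + 5 a_1 = 0  ->  6 a_3 = -5 a_1 = 10  ->  a_3 = 5/3
  x^2: 12 a_4 + 4 a_2 = 0  ->  12 a_4 = -4 a_2 = 4  ->  a_4 = 1/3
  x^3: 20 a_5 - a_3 = 0  ->  20 a_5 = a_3 = 5/3  ->  a_5 = 1/12
Truncated series: y(x) = 1 - 2 x - x^2 + (5/3) x^3 + (1/3) x^4 + (1/12) x^5 + O(x^6).

a_0 = 1; a_1 = -2; a_2 = -1; a_3 = 5/3; a_4 = 1/3; a_5 = 1/12


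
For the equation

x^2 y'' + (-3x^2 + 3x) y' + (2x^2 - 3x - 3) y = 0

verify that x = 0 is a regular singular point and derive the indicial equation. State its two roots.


Divide by x^2 to reach normal form y'' + P_1(x) y' + P_2(x) y = 0 with P_1(x) = -3 + 3/x and P_2(x) = 2 - 3/x - 3/x^2.
x = 0 is a singular point because the y'-coefficient -3 + 3/x has a pole at x = 0 and the y-coefficient 2 - 3/x - 3/x^2 has a pole at x = 0.
It is a regular singular point because x P_1(x) = p(x) = 3 - 3x and x^2 P_2(x) = q(x) = 2x^2 - 3x - 3 are polynomials, hence analytic at x = 0.
p(0) = 3,  q(0) = -3.
Indicial equation: r(r-1) + p(0) r + q(0) = 0, i.e. r^2 + (p(0) - 1) r + q(0) = 0, i.e. r^2 + 2 r - 3 = 0.
Discriminant: (2)^2 - 4(-3) = 16, so r = (-2 ± 4)/2.
Solving: r_1 = 1, r_2 = -3.

indicial: r^2 + 2 r - 3 = 0; roots r_1 = 1, r_2 = -3
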